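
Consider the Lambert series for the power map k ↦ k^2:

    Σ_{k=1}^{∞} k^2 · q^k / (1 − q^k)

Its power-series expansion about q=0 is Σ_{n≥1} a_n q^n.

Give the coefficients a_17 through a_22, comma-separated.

d|17:{1,17}  Σf=1+289=290
[q^18] f(18)=324,f(9)=81,f(6)=36,f(3)=9,f(2)=4,f(1)=1 ⇒ 455
q^19  k|19↦f(k): 1:1 19:361  a_19=362
[q^20] f(20)=400,f(10)=100,f(5)=25,f(4)=16,f(2)=4,f(1)=1 ⇒ 546
q^21  k|21↦f(k): 21:441 7:49 3:9 1:1  a_21=500
q^22  k|22↦f(k): 1:1 2:4 11:121 22:484  a_22=610

290, 455, 362, 546, 500, 610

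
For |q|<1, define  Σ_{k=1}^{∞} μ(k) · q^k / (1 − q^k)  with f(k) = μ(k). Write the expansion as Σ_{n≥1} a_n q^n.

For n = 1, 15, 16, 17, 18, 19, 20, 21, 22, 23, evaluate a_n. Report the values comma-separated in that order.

n=1: 1·1  μ→[1]=1
[q^15] μ(1)=1,μ(3)=-1,μ(5)=-1,μ(15)=1 ⇒ 0
q^16  k|16↦μ(k): 16:0 8:0 4:0 2:-1 1:1  a_16=0
[q^17] μ(1)=1,μ(17)=-1 ⇒ 0
d|18:{1,2,3,6,9,18}  Σμ=1+(-1)+(-1)+1+0+0=0
q^19  k|19↦μ(k): 19:-1 1:1  a_19=0
d|20:{1,2,4,5,10,20}  Σμ=1+(-1)+0+(-1)+1+0=0
[q^21] μ(1)=1,μ(3)=-1,μ(7)=-1,μ(21)=1 ⇒ 0
q^22  k|22↦μ(k): 22:1 11:-1 2:-1 1:1  a_22=0
q^23  k|23↦μ(k): 23:-1 1:1  a_23=0

1, 0, 0, 0, 0, 0, 0, 0, 0, 0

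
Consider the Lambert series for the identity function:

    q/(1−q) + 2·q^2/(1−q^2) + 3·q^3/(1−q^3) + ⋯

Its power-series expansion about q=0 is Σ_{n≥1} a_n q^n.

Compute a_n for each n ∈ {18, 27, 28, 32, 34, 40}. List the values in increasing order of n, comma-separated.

q^18  k|18↦f(k): 18:18 9:9 6:6 3:3 2:2 1:1  a_18=39
d|27:{1,3,9,27}  Σf=1+3+9+27=40
n=28: 28·1 14·2 7·4 4·7 2·14 1·28  f→[28+14+7+4+2+1]=56
n=32: 32·1 16·2 8·4 4·8 2·16 1·32  f→[32+16+8+4+2+1]=63
d|34:{34,17,2,1}  Σf=34+17+2+1=54
q^40  k|40↦f(k): 1:1 2:2 4:4 5:5 8:8 10:10 20:20 40:40  a_40=90

39, 40, 56, 63, 54, 90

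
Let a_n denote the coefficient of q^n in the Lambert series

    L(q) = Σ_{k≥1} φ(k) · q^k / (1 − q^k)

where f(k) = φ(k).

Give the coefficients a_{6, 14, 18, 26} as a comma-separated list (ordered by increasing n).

n=6: 6·1 3·2 2·3 1·6  φ→[2+2+1+1]=6
n=14: 1·14 2·7 7·2 14·1  φ→[1+1+6+6]=14
q^18  k|18↦φ(k): 18:6 9:6 6:2 3:2 2:1 1:1  a_18=18
n=26: 26·1 13·2 2·13 1·26  φ→[12+12+1+1]=26

6, 14, 18, 26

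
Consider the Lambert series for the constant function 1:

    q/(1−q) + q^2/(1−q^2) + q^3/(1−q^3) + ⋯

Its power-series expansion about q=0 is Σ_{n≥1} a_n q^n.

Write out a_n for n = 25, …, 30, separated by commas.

3, 4, 4, 6, 2, 8

n=25: 25·1 5·5 1·25  f→[1+1+1]=3
[q^26] f(26)=1,f(13)=1,f(2)=1,f(1)=1 ⇒ 4
d|27:{1,3,9,27}  Σf=1+1+1+1=4
q^28  k|28↦f(k): 1:1 2:1 4:1 7:1 14:1 28:1  a_28=6
[q^29] f(29)=1,f(1)=1 ⇒ 2
n=30: 1·30 2·15 3·10 5·6 6·5 10·3 15·2 30·1  f→[1+1+1+1+1+1+1+1]=8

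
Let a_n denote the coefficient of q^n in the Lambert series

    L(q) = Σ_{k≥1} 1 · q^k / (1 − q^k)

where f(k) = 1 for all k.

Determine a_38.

n=38: 38·1 19·2 2·19 1·38  f→[1+1+1+1]=4

a_38 = 4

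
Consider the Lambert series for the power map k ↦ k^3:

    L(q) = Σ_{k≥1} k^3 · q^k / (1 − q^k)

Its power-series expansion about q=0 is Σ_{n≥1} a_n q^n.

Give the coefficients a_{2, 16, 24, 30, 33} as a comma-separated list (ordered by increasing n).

9, 4681, 16380, 31752, 37296

n=2: 2·1 1·2  f→[8+1]=9
[q^16] f(1)=1,f(2)=8,f(4)=64,f(8)=512,f(16)=4096 ⇒ 4681
d|24:{1,2,3,4,6,8,12,24}  Σf=1+8+27+64+216+512+1728+13824=16380
[q^30] f(30)=27000,f(15)=3375,f(10)=1000,f(6)=216,f(5)=125,f(3)=27,f(2)=8,f(1)=1 ⇒ 31752
q^33  k|33↦f(k): 1:1 3:27 11:1331 33:35937  a_33=37296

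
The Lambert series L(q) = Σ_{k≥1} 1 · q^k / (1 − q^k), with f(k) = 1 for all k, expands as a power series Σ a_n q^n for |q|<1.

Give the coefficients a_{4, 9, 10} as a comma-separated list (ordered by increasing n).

[q^4] f(1)=1,f(2)=1,f(4)=1 ⇒ 3
[q^9] f(1)=1,f(3)=1,f(9)=1 ⇒ 3
n=10: 10·1 5·2 2·5 1·10  f→[1+1+1+1]=4

3, 3, 4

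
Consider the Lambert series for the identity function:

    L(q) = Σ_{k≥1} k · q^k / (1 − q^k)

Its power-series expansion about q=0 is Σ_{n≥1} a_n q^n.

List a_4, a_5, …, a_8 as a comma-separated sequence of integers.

n=4: 4·1 2·2 1·4  f→[4+2+1]=7
d|5:{1,5}  Σf=1+5=6
[q^6] f(1)=1,f(2)=2,f(3)=3,f(6)=6 ⇒ 12
[q^7] f(1)=1,f(7)=7 ⇒ 8
q^8  k|8↦f(k): 8:8 4:4 2:2 1:1  a_8=15

7, 6, 12, 8, 15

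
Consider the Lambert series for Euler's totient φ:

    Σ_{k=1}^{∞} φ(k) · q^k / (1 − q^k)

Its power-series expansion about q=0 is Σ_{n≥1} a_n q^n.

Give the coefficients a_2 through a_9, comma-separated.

d|2:{2,1}  Σφ=1+1=2
q^3  k|3↦φ(k): 1:1 3:2  a_3=3
q^4  k|4↦φ(k): 1:1 2:1 4:2  a_4=4
[q^5] φ(1)=1,φ(5)=4 ⇒ 5
[q^6] φ(1)=1,φ(2)=1,φ(3)=2,φ(6)=2 ⇒ 6
n=7: 1·7 7·1  φ→[1+6]=7
n=8: 8·1 4·2 2·4 1·8  φ→[4+2+1+1]=8
d|9:{1,3,9}  Σφ=1+2+6=9

2, 3, 4, 5, 6, 7, 8, 9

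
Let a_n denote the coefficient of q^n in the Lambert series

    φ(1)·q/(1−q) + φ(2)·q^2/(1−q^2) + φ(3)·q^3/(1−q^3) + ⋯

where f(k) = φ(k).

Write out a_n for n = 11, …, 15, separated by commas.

q^11  k|11↦φ(k): 1:1 11:10  a_11=11
[q^12] φ(12)=4,φ(6)=2,φ(4)=2,φ(3)=2,φ(2)=1,φ(1)=1 ⇒ 12
n=13: 13·1 1·13  φ→[12+1]=13
q^14  k|14↦φ(k): 14:6 7:6 2:1 1:1  a_14=14
[q^15] φ(15)=8,φ(5)=4,φ(3)=2,φ(1)=1 ⇒ 15

11, 12, 13, 14, 15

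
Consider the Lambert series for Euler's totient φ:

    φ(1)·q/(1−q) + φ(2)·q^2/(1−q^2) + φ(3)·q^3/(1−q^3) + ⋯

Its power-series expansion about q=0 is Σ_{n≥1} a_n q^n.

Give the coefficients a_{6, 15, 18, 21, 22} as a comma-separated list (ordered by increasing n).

q^6  k|6↦φ(k): 1:1 2:1 3:2 6:2  a_6=6
[q^15] φ(15)=8,φ(5)=4,φ(3)=2,φ(1)=1 ⇒ 15
[q^18] φ(1)=1,φ(2)=1,φ(3)=2,φ(6)=2,φ(9)=6,φ(18)=6 ⇒ 18
q^21  k|21↦φ(k): 21:12 7:6 3:2 1:1  a_21=21
d|22:{1,2,11,22}  Σφ=1+1+10+10=22

6, 15, 18, 21, 22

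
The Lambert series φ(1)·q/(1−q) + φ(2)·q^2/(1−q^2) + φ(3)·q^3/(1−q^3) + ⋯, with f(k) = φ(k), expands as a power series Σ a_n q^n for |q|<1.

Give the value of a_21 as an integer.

d|21:{1,3,7,21}  Σφ=1+2+6+12=21

a_21 = 21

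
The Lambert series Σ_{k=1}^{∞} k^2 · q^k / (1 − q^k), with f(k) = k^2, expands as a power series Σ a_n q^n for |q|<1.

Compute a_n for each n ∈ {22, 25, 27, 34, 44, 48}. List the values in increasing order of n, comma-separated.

[q^22] f(22)=484,f(11)=121,f(2)=4,f(1)=1 ⇒ 610
d|25:{1,5,25}  Σf=1+25+625=651
q^27  k|27↦f(k): 27:729 9:81 3:9 1:1  a_27=820
q^34  k|34↦f(k): 34:1156 17:289 2:4 1:1  a_34=1450
q^44  k|44↦f(k): 1:1 2:4 4:16 11:121 22:484 44:1936  a_44=2562
[q^48] f(48)=2304,f(24)=576,f(16)=256,f(12)=144,f(8)=64,f(6)=36,f(4)=16,f(3)=9,f(2)=4,f(1)=1 ⇒ 3410

610, 651, 820, 1450, 2562, 3410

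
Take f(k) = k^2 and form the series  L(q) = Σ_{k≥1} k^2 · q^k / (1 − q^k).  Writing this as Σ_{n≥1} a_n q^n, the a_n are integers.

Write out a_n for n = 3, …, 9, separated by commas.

10, 21, 26, 50, 50, 85, 91

d|3:{1,3}  Σf=1+9=10
d|4:{1,2,4}  Σf=1+4+16=21
d|5:{5,1}  Σf=25+1=26
q^6  k|6↦f(k): 1:1 2:4 3:9 6:36  a_6=50
d|7:{1,7}  Σf=1+49=50
[q^8] f(8)=64,f(4)=16,f(2)=4,f(1)=1 ⇒ 85
n=9: 9·1 3·3 1·9  f→[81+9+1]=91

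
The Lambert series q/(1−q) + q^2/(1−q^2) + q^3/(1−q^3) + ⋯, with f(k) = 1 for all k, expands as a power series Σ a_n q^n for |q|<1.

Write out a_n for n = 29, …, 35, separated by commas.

[q^29] f(1)=1,f(29)=1 ⇒ 2
q^30  k|30↦f(k): 1:1 2:1 3:1 5:1 6:1 10:1 15:1 30:1  a_30=8
d|31:{31,1}  Σf=1+1=2
n=32: 1·32 2·16 4·8 8·4 16·2 32·1  f→[1+1+1+1+1+1]=6
q^33  k|33↦f(k): 33:1 11:1 3:1 1:1  a_33=4
q^34  k|34↦f(k): 1:1 2:1 17:1 34:1  a_34=4
n=35: 35·1 7·5 5·7 1·35  f→[1+1+1+1]=4

2, 8, 2, 6, 4, 4, 4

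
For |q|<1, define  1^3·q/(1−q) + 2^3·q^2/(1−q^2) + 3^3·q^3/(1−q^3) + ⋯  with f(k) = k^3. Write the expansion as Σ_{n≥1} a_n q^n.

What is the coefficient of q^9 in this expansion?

d|9:{1,3,9}  Σf=1+27+729=757

a_9 = 757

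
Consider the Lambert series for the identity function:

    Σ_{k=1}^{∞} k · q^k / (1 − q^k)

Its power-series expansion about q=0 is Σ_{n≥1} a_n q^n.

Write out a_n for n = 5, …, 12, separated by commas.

q^5  k|5↦f(k): 1:1 5:5  a_5=6
[q^6] f(6)=6,f(3)=3,f(2)=2,f(1)=1 ⇒ 12
d|7:{7,1}  Σf=7+1=8
n=8: 1·8 2·4 4·2 8·1  f→[1+2+4+8]=15
[q^9] f(9)=9,f(3)=3,f(1)=1 ⇒ 13
n=10: 10·1 5·2 2·5 1·10  f→[10+5+2+1]=18
d|11:{1,11}  Σf=1+11=12
[q^12] f(1)=1,f(2)=2,f(3)=3,f(4)=4,f(6)=6,f(12)=12 ⇒ 28

6, 12, 8, 15, 13, 18, 12, 28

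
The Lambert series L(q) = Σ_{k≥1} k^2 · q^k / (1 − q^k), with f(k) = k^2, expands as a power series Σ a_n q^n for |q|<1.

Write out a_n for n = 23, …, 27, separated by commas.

530, 850, 651, 850, 820

q^23  k|23↦f(k): 1:1 23:529  a_23=530
q^24  k|24↦f(k): 1:1 2:4 3:9 4:16 6:36 8:64 12:144 24:576  a_24=850
d|25:{1,5,25}  Σf=1+25+625=651
d|26:{1,2,13,26}  Σf=1+4+169+676=850
d|27:{1,3,9,27}  Σf=1+9+81+729=820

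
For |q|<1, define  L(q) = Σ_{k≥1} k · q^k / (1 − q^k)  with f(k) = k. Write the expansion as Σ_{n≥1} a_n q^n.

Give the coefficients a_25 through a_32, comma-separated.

q^25  k|25↦f(k): 1:1 5:5 25:25  a_25=31
[q^26] f(1)=1,f(2)=2,f(13)=13,f(26)=26 ⇒ 42
q^27  k|27↦f(k): 27:27 9:9 3:3 1:1  a_27=40
d|28:{28,14,7,4,2,1}  Σf=28+14+7+4+2+1=56
[q^29] f(1)=1,f(29)=29 ⇒ 30
q^30  k|30↦f(k): 1:1 2:2 3:3 5:5 6:6 10:10 15:15 30:30  a_30=72
d|31:{31,1}  Σf=31+1=32
[q^32] f(32)=32,f(16)=16,f(8)=8,f(4)=4,f(2)=2,f(1)=1 ⇒ 63

31, 42, 40, 56, 30, 72, 32, 63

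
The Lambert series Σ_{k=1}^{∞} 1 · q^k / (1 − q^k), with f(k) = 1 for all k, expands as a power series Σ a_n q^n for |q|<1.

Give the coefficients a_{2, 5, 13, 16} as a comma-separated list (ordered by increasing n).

2, 2, 2, 5

n=2: 1·2 2·1  f→[1+1]=2
d|5:{5,1}  Σf=1+1=2
q^13  k|13↦f(k): 13:1 1:1  a_13=2
q^16  k|16↦f(k): 16:1 8:1 4:1 2:1 1:1  a_16=5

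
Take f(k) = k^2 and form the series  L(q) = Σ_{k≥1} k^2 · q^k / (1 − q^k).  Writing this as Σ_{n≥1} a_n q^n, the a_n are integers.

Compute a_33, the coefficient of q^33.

q^33  k|33↦f(k): 1:1 3:9 11:121 33:1089  a_33=1220

a_33 = 1220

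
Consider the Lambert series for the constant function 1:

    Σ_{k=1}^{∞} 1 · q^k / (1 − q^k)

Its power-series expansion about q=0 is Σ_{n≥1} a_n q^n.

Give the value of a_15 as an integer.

n=15: 15·1 5·3 3·5 1·15  f→[1+1+1+1]=4

a_15 = 4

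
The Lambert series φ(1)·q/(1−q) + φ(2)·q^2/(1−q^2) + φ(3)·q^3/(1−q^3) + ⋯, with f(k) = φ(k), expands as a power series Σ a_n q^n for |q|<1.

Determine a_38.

[q^38] φ(38)=18,φ(19)=18,φ(2)=1,φ(1)=1 ⇒ 38

a_38 = 38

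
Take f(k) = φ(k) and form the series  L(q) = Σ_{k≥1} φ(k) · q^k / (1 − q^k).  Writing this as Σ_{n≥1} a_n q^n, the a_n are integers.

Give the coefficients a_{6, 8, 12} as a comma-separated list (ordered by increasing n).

[q^6] φ(1)=1,φ(2)=1,φ(3)=2,φ(6)=2 ⇒ 6
d|8:{1,2,4,8}  Σφ=1+1+2+4=8
q^12  k|12↦φ(k): 1:1 2:1 3:2 4:2 6:2 12:4  a_12=12

6, 8, 12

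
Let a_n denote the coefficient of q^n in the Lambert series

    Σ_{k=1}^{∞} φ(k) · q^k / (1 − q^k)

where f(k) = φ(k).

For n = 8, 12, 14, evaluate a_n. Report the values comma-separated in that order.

[q^8] φ(1)=1,φ(2)=1,φ(4)=2,φ(8)=4 ⇒ 8
n=12: 12·1 6·2 4·3 3·4 2·6 1·12  φ→[4+2+2+2+1+1]=12
[q^14] φ(1)=1,φ(2)=1,φ(7)=6,φ(14)=6 ⇒ 14

8, 12, 14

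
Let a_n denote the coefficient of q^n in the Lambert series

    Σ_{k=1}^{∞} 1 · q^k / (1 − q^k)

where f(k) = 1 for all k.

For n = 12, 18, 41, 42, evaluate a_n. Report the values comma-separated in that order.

6, 6, 2, 8

q^12  k|12↦f(k): 12:1 6:1 4:1 3:1 2:1 1:1  a_12=6
n=18: 18·1 9·2 6·3 3·6 2·9 1·18  f→[1+1+1+1+1+1]=6
q^41  k|41↦f(k): 1:1 41:1  a_41=2
n=42: 42·1 21·2 14·3 7·6 6·7 3·14 2·21 1·42  f→[1+1+1+1+1+1+1+1]=8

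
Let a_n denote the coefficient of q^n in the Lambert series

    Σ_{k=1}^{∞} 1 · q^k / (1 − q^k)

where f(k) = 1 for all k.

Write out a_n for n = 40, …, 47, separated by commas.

d|40:{40,20,10,8,5,4,2,1}  Σf=1+1+1+1+1+1+1+1=8
[q^41] f(1)=1,f(41)=1 ⇒ 2
d|42:{1,2,3,6,7,14,21,42}  Σf=1+1+1+1+1+1+1+1=8
n=43: 1·43 43·1  f→[1+1]=2
n=44: 44·1 22·2 11·4 4·11 2·22 1·44  f→[1+1+1+1+1+1]=6
n=45: 45·1 15·3 9·5 5·9 3·15 1·45  f→[1+1+1+1+1+1]=6
q^46  k|46↦f(k): 46:1 23:1 2:1 1:1  a_46=4
q^47  k|47↦f(k): 47:1 1:1  a_47=2

8, 2, 8, 2, 6, 6, 4, 2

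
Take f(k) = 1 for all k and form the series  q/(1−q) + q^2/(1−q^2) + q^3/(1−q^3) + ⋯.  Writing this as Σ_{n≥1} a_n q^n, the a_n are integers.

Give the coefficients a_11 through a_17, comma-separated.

2, 6, 2, 4, 4, 5, 2

[q^11] f(11)=1,f(1)=1 ⇒ 2
n=12: 1·12 2·6 3·4 4·3 6·2 12·1  f→[1+1+1+1+1+1]=6
n=13: 1·13 13·1  f→[1+1]=2
[q^14] f(14)=1,f(7)=1,f(2)=1,f(1)=1 ⇒ 4
d|15:{15,5,3,1}  Σf=1+1+1+1=4
n=16: 1·16 2·8 4·4 8·2 16·1  f→[1+1+1+1+1]=5
n=17: 17·1 1·17  f→[1+1]=2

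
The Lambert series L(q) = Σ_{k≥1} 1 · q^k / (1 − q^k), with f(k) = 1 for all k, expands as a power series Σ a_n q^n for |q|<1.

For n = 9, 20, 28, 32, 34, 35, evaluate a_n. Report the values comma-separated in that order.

[q^9] f(1)=1,f(3)=1,f(9)=1 ⇒ 3
d|20:{20,10,5,4,2,1}  Σf=1+1+1+1+1+1=6
q^28  k|28↦f(k): 1:1 2:1 4:1 7:1 14:1 28:1  a_28=6
[q^32] f(32)=1,f(16)=1,f(8)=1,f(4)=1,f(2)=1,f(1)=1 ⇒ 6
[q^34] f(34)=1,f(17)=1,f(2)=1,f(1)=1 ⇒ 4
d|35:{1,5,7,35}  Σf=1+1+1+1=4

3, 6, 6, 6, 4, 4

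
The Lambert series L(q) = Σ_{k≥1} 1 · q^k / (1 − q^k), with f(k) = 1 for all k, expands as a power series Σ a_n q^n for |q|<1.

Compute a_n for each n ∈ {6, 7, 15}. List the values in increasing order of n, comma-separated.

d|6:{1,2,3,6}  Σf=1+1+1+1=4
n=7: 1·7 7·1  f→[1+1]=2
n=15: 15·1 5·3 3·5 1·15  f→[1+1+1+1]=4

4, 2, 4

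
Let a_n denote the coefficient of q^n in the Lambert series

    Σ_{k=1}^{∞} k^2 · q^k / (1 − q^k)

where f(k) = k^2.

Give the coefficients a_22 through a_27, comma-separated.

610, 530, 850, 651, 850, 820

q^22  k|22↦f(k): 1:1 2:4 11:121 22:484  a_22=610
q^23  k|23↦f(k): 1:1 23:529  a_23=530
[q^24] f(24)=576,f(12)=144,f(8)=64,f(6)=36,f(4)=16,f(3)=9,f(2)=4,f(1)=1 ⇒ 850
q^25  k|25↦f(k): 25:625 5:25 1:1  a_25=651
d|26:{1,2,13,26}  Σf=1+4+169+676=850
[q^27] f(1)=1,f(3)=9,f(9)=81,f(27)=729 ⇒ 820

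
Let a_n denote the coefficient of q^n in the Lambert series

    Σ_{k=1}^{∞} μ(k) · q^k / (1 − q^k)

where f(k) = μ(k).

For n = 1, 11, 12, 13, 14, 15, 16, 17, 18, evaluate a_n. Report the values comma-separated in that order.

1, 0, 0, 0, 0, 0, 0, 0, 0

[q^1] μ(1)=1 ⇒ 1
n=11: 1·11 11·1  μ→[1+(-1)]=0
n=12: 12·1 6·2 4·3 3·4 2·6 1·12  μ→[0+1+0+(-1)+(-1)+1]=0
q^13  k|13↦μ(k): 13:-1 1:1  a_13=0
n=14: 1·14 2·7 7·2 14·1  μ→[1+(-1)+(-1)+1]=0
n=15: 15·1 5·3 3·5 1·15  μ→[1+(-1)+(-1)+1]=0
n=16: 1·16 2·8 4·4 8·2 16·1  μ→[1+(-1)+0+0+0]=0
[q^17] μ(1)=1,μ(17)=-1 ⇒ 0
q^18  k|18↦μ(k): 1:1 2:-1 3:-1 6:1 9:0 18:0  a_18=0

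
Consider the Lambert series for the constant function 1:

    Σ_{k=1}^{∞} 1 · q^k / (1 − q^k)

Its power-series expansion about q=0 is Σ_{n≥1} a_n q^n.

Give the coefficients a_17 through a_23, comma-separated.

2, 6, 2, 6, 4, 4, 2

[q^17] f(17)=1,f(1)=1 ⇒ 2
n=18: 1·18 2·9 3·6 6·3 9·2 18·1  f→[1+1+1+1+1+1]=6
q^19  k|19↦f(k): 19:1 1:1  a_19=2
d|20:{1,2,4,5,10,20}  Σf=1+1+1+1+1+1=6
[q^21] f(1)=1,f(3)=1,f(7)=1,f(21)=1 ⇒ 4
n=22: 22·1 11·2 2·11 1·22  f→[1+1+1+1]=4
[q^23] f(23)=1,f(1)=1 ⇒ 2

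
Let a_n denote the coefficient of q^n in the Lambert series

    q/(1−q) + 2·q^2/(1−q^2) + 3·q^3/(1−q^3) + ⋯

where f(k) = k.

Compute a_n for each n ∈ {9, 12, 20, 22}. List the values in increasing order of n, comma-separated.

13, 28, 42, 36

[q^9] f(9)=9,f(3)=3,f(1)=1 ⇒ 13
q^12  k|12↦f(k): 12:12 6:6 4:4 3:3 2:2 1:1  a_12=28
n=20: 1·20 2·10 4·5 5·4 10·2 20·1  f→[1+2+4+5+10+20]=42
q^22  k|22↦f(k): 22:22 11:11 2:2 1:1  a_22=36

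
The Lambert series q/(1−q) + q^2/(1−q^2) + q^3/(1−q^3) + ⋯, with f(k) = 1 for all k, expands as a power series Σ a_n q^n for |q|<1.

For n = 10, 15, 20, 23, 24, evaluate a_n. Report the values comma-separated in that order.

4, 4, 6, 2, 8

q^10  k|10↦f(k): 1:1 2:1 5:1 10:1  a_10=4
d|15:{15,5,3,1}  Σf=1+1+1+1=4
d|20:{20,10,5,4,2,1}  Σf=1+1+1+1+1+1=6
n=23: 1·23 23·1  f→[1+1]=2
n=24: 1·24 2·12 3·8 4·6 6·4 8·3 12·2 24·1  f→[1+1+1+1+1+1+1+1]=8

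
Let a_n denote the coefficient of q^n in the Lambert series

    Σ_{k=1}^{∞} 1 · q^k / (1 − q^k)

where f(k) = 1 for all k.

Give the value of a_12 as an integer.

n=12: 12·1 6·2 4·3 3·4 2·6 1·12  f→[1+1+1+1+1+1]=6

a_12 = 6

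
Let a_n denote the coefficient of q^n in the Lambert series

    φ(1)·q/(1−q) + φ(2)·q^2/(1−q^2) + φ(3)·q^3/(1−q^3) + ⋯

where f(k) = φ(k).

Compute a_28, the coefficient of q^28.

q^28  k|28↦φ(k): 1:1 2:1 4:2 7:6 14:6 28:12  a_28=28

a_28 = 28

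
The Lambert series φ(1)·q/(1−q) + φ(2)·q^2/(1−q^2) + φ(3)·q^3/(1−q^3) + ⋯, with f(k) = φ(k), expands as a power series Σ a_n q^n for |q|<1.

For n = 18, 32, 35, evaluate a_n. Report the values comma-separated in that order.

[q^18] φ(18)=6,φ(9)=6,φ(6)=2,φ(3)=2,φ(2)=1,φ(1)=1 ⇒ 18
d|32:{1,2,4,8,16,32}  Σφ=1+1+2+4+8+16=32
[q^35] φ(1)=1,φ(5)=4,φ(7)=6,φ(35)=24 ⇒ 35

18, 32, 35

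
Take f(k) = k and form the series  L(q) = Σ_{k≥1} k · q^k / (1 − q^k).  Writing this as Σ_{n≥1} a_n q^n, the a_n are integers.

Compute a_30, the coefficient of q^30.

d|30:{1,2,3,5,6,10,15,30}  Σf=1+2+3+5+6+10+15+30=72

a_30 = 72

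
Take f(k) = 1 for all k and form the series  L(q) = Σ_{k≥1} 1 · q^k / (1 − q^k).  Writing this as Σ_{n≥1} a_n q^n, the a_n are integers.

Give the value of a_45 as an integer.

a_45 = 6

[q^45] f(1)=1,f(3)=1,f(5)=1,f(9)=1,f(15)=1,f(45)=1 ⇒ 6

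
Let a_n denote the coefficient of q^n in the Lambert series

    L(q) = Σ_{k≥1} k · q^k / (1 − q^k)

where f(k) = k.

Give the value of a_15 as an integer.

d|15:{15,5,3,1}  Σf=15+5+3+1=24

a_15 = 24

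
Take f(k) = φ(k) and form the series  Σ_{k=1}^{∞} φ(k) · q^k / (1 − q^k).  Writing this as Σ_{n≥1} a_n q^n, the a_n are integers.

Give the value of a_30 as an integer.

d|30:{1,2,3,5,6,10,15,30}  Σφ=1+1+2+4+2+4+8+8=30

a_30 = 30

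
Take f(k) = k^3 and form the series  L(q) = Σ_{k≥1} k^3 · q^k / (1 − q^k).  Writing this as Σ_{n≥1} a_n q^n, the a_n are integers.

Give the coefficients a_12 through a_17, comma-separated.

n=12: 12·1 6·2 4·3 3·4 2·6 1·12  f→[1728+216+64+27+8+1]=2044
q^13  k|13↦f(k): 13:2197 1:1  a_13=2198
[q^14] f(14)=2744,f(7)=343,f(2)=8,f(1)=1 ⇒ 3096
[q^15] f(1)=1,f(3)=27,f(5)=125,f(15)=3375 ⇒ 3528
[q^16] f(16)=4096,f(8)=512,f(4)=64,f(2)=8,f(1)=1 ⇒ 4681
n=17: 1·17 17·1  f→[1+4913]=4914

2044, 2198, 3096, 3528, 4681, 4914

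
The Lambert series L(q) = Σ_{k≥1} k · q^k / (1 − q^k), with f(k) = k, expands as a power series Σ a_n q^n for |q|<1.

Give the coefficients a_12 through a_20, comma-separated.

[q^12] f(12)=12,f(6)=6,f(4)=4,f(3)=3,f(2)=2,f(1)=1 ⇒ 28
n=13: 13·1 1·13  f→[13+1]=14
d|14:{14,7,2,1}  Σf=14+7+2+1=24
q^15  k|15↦f(k): 15:15 5:5 3:3 1:1  a_15=24
q^16  k|16↦f(k): 1:1 2:2 4:4 8:8 16:16  a_16=31
n=17: 1·17 17·1  f→[1+17]=18
q^18  k|18↦f(k): 18:18 9:9 6:6 3:3 2:2 1:1  a_18=39
[q^19] f(19)=19,f(1)=1 ⇒ 20
q^20  k|20↦f(k): 20:20 10:10 5:5 4:4 2:2 1:1  a_20=42

28, 14, 24, 24, 31, 18, 39, 20, 42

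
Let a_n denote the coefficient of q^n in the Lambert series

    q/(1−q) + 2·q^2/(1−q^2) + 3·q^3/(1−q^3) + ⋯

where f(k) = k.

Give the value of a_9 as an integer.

a_9 = 13

n=9: 9·1 3·3 1·9  f→[9+3+1]=13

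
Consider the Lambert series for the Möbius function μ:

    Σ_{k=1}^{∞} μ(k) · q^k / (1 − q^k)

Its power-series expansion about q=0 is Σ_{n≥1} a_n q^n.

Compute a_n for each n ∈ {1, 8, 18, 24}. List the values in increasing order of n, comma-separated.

n=1: 1·1  μ→[1]=1
d|8:{8,4,2,1}  Σμ=0+0+(-1)+1=0
n=18: 1·18 2·9 3·6 6·3 9·2 18·1  μ→[1+(-1)+(-1)+1+0+0]=0
n=24: 24·1 12·2 8·3 6·4 4·6 3·8 2·12 1·24  μ→[0+0+0+1+0+(-1)+(-1)+1]=0

1, 0, 0, 0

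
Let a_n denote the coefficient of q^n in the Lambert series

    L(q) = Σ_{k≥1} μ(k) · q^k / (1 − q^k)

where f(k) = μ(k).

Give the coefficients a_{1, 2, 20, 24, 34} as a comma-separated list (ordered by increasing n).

1, 0, 0, 0, 0

q^1  k|1↦μ(k): 1:1  a_1=1
n=2: 2·1 1·2  μ→[(-1)+1]=0
n=20: 20·1 10·2 5·4 4·5 2·10 1·20  μ→[0+1+(-1)+0+(-1)+1]=0
n=24: 1·24 2·12 3·8 4·6 6·4 8·3 12·2 24·1  μ→[1+(-1)+(-1)+0+1+0+0+0]=0
q^34  k|34↦μ(k): 1:1 2:-1 17:-1 34:1  a_34=0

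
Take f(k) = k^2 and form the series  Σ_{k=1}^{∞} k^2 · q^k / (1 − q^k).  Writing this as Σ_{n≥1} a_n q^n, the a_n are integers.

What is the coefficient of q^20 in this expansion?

[q^20] f(20)=400,f(10)=100,f(5)=25,f(4)=16,f(2)=4,f(1)=1 ⇒ 546

a_20 = 546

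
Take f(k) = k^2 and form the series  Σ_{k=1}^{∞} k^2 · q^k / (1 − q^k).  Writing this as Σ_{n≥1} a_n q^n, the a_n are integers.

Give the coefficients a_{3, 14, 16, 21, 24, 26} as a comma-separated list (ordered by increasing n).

q^3  k|3↦f(k): 3:9 1:1  a_3=10
d|14:{1,2,7,14}  Σf=1+4+49+196=250
[q^16] f(16)=256,f(8)=64,f(4)=16,f(2)=4,f(1)=1 ⇒ 341
q^21  k|21↦f(k): 21:441 7:49 3:9 1:1  a_21=500
[q^24] f(24)=576,f(12)=144,f(8)=64,f(6)=36,f(4)=16,f(3)=9,f(2)=4,f(1)=1 ⇒ 850
[q^26] f(1)=1,f(2)=4,f(13)=169,f(26)=676 ⇒ 850

10, 250, 341, 500, 850, 850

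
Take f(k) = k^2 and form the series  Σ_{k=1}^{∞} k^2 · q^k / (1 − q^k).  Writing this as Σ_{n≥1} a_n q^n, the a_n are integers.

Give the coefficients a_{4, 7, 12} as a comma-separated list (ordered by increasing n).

21, 50, 210

d|4:{4,2,1}  Σf=16+4+1=21
d|7:{7,1}  Σf=49+1=50
n=12: 1·12 2·6 3·4 4·3 6·2 12·1  f→[1+4+9+16+36+144]=210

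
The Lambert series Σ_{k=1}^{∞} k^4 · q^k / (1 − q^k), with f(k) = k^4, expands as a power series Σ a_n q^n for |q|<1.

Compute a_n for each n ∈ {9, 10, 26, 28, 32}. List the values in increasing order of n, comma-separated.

6643, 10642, 485554, 655746, 1118481

[q^9] f(9)=6561,f(3)=81,f(1)=1 ⇒ 6643
q^10  k|10↦f(k): 10:10000 5:625 2:16 1:1  a_10=10642
[q^26] f(26)=456976,f(13)=28561,f(2)=16,f(1)=1 ⇒ 485554
n=28: 1·28 2·14 4·7 7·4 14·2 28·1  f→[1+16+256+2401+38416+614656]=655746
q^32  k|32↦f(k): 1:1 2:16 4:256 8:4096 16:65536 32:1048576  a_32=1118481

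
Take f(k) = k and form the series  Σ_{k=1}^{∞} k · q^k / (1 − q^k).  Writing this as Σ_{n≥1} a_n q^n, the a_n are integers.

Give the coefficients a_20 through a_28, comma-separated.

42, 32, 36, 24, 60, 31, 42, 40, 56

n=20: 20·1 10·2 5·4 4·5 2·10 1·20  f→[20+10+5+4+2+1]=42
d|21:{21,7,3,1}  Σf=21+7+3+1=32
[q^22] f(22)=22,f(11)=11,f(2)=2,f(1)=1 ⇒ 36
q^23  k|23↦f(k): 1:1 23:23  a_23=24
d|24:{24,12,8,6,4,3,2,1}  Σf=24+12+8+6+4+3+2+1=60
n=25: 25·1 5·5 1·25  f→[25+5+1]=31
q^26  k|26↦f(k): 1:1 2:2 13:13 26:26  a_26=42
q^27  k|27↦f(k): 1:1 3:3 9:9 27:27  a_27=40
q^28  k|28↦f(k): 28:28 14:14 7:7 4:4 2:2 1:1  a_28=56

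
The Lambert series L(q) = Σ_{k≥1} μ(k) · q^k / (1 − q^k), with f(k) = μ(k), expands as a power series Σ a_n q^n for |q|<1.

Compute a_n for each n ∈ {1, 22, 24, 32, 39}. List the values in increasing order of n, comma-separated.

q^1  k|1↦μ(k): 1:1  a_1=1
d|22:{1,2,11,22}  Σμ=1+(-1)+(-1)+1=0
n=24: 24·1 12·2 8·3 6·4 4·6 3·8 2·12 1·24  μ→[0+0+0+1+0+(-1)+(-1)+1]=0
[q^32] μ(1)=1,μ(2)=-1,μ(4)=0,μ(8)=0,μ(16)=0,μ(32)=0 ⇒ 0
d|39:{1,3,13,39}  Σμ=1+(-1)+(-1)+1=0

1, 0, 0, 0, 0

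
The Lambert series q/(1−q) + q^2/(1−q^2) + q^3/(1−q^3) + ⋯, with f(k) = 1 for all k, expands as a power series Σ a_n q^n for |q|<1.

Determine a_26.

[q^26] f(26)=1,f(13)=1,f(2)=1,f(1)=1 ⇒ 4

a_26 = 4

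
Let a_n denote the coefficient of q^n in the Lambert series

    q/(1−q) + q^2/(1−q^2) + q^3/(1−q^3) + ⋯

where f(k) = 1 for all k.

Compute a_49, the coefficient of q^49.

a_49 = 3

d|49:{49,7,1}  Σf=1+1+1=3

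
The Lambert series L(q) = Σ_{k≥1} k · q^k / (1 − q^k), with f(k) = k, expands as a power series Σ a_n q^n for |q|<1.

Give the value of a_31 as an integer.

a_31 = 32

q^31  k|31↦f(k): 31:31 1:1  a_31=32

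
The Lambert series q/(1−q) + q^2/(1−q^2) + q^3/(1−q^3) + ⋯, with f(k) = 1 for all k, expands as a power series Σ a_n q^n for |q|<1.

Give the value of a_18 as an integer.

a_18 = 6

d|18:{1,2,3,6,9,18}  Σf=1+1+1+1+1+1=6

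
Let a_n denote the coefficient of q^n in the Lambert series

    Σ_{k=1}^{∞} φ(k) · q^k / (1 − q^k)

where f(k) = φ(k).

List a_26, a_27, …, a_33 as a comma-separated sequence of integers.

q^26  k|26↦φ(k): 1:1 2:1 13:12 26:12  a_26=26
q^27  k|27↦φ(k): 27:18 9:6 3:2 1:1  a_27=27
[q^28] φ(28)=12,φ(14)=6,φ(7)=6,φ(4)=2,φ(2)=1,φ(1)=1 ⇒ 28
q^29  k|29↦φ(k): 1:1 29:28  a_29=29
d|30:{30,15,10,6,5,3,2,1}  Σφ=8+8+4+2+4+2+1+1=30
q^31  k|31↦φ(k): 1:1 31:30  a_31=31
d|32:{32,16,8,4,2,1}  Σφ=16+8+4+2+1+1=32
n=33: 33·1 11·3 3·11 1·33  φ→[20+10+2+1]=33

26, 27, 28, 29, 30, 31, 32, 33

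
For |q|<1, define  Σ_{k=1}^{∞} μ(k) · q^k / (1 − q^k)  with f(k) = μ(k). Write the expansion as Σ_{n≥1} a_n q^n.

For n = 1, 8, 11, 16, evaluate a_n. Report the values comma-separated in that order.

[q^1] μ(1)=1 ⇒ 1
d|8:{8,4,2,1}  Σμ=0+0+(-1)+1=0
n=11: 11·1 1·11  μ→[(-1)+1]=0
n=16: 16·1 8·2 4·4 2·8 1·16  μ→[0+0+0+(-1)+1]=0

1, 0, 0, 0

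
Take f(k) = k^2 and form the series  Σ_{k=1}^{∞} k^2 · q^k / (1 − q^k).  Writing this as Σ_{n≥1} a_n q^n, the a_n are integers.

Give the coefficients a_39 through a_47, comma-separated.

1700, 2210, 1682, 2500, 1850, 2562, 2366, 2650, 2210

q^39  k|39↦f(k): 1:1 3:9 13:169 39:1521  a_39=1700
[q^40] f(1)=1,f(2)=4,f(4)=16,f(5)=25,f(8)=64,f(10)=100,f(20)=400,f(40)=1600 ⇒ 2210
d|41:{41,1}  Σf=1681+1=1682
n=42: 42·1 21·2 14·3 7·6 6·7 3·14 2·21 1·42  f→[1764+441+196+49+36+9+4+1]=2500
d|43:{43,1}  Σf=1849+1=1850
q^44  k|44↦f(k): 1:1 2:4 4:16 11:121 22:484 44:1936  a_44=2562
d|45:{1,3,5,9,15,45}  Σf=1+9+25+81+225+2025=2366
d|46:{1,2,23,46}  Σf=1+4+529+2116=2650
d|47:{1,47}  Σf=1+2209=2210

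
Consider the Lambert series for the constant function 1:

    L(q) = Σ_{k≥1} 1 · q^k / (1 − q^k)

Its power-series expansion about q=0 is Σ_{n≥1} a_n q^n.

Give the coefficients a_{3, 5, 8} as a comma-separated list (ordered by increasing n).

d|3:{1,3}  Σf=1+1=2
d|5:{1,5}  Σf=1+1=2
d|8:{8,4,2,1}  Σf=1+1+1+1=4

2, 2, 4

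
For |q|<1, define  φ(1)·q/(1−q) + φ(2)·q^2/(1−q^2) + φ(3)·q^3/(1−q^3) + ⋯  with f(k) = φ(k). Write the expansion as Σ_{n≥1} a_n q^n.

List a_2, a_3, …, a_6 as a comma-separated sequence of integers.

d|2:{1,2}  Σφ=1+1=2
q^3  k|3↦φ(k): 1:1 3:2  a_3=3
q^4  k|4↦φ(k): 4:2 2:1 1:1  a_4=4
[q^5] φ(5)=4,φ(1)=1 ⇒ 5
q^6  k|6↦φ(k): 6:2 3:2 2:1 1:1  a_6=6

2, 3, 4, 5, 6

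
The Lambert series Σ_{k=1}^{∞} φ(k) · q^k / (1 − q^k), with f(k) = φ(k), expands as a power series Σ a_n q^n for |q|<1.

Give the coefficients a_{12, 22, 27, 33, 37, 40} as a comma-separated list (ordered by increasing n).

q^12  k|12↦φ(k): 12:4 6:2 4:2 3:2 2:1 1:1  a_12=12
d|22:{22,11,2,1}  Σφ=10+10+1+1=22
n=27: 27·1 9·3 3·9 1·27  φ→[18+6+2+1]=27
[q^33] φ(1)=1,φ(3)=2,φ(11)=10,φ(33)=20 ⇒ 33
[q^37] φ(1)=1,φ(37)=36 ⇒ 37
q^40  k|40↦φ(k): 1:1 2:1 4:2 5:4 8:4 10:4 20:8 40:16  a_40=40

12, 22, 27, 33, 37, 40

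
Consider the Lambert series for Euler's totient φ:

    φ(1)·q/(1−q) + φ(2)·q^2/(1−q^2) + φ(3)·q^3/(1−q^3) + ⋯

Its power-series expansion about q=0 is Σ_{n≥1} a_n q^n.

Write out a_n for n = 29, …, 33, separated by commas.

n=29: 1·29 29·1  φ→[1+28]=29
n=30: 30·1 15·2 10·3 6·5 5·6 3·10 2·15 1·30  φ→[8+8+4+2+4+2+1+1]=30
[q^31] φ(1)=1,φ(31)=30 ⇒ 31
d|32:{1,2,4,8,16,32}  Σφ=1+1+2+4+8+16=32
d|33:{1,3,11,33}  Σφ=1+2+10+20=33

29, 30, 31, 32, 33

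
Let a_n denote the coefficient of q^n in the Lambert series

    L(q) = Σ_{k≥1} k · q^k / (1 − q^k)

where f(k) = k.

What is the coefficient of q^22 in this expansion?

a_22 = 36

q^22  k|22↦f(k): 22:22 11:11 2:2 1:1  a_22=36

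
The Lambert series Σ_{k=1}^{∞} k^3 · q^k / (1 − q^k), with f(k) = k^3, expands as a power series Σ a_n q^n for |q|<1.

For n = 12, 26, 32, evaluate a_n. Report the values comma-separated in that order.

2044, 19782, 37449

[q^12] f(12)=1728,f(6)=216,f(4)=64,f(3)=27,f(2)=8,f(1)=1 ⇒ 2044
[q^26] f(1)=1,f(2)=8,f(13)=2197,f(26)=17576 ⇒ 19782
d|32:{32,16,8,4,2,1}  Σf=32768+4096+512+64+8+1=37449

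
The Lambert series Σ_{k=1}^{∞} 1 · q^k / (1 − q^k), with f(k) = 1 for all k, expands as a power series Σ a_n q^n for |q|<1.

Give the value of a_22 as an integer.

d|22:{1,2,11,22}  Σf=1+1+1+1=4

a_22 = 4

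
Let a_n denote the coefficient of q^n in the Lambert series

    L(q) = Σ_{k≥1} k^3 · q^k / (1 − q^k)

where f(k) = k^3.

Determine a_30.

q^30  k|30↦f(k): 1:1 2:8 3:27 5:125 6:216 10:1000 15:3375 30:27000  a_30=31752

a_30 = 31752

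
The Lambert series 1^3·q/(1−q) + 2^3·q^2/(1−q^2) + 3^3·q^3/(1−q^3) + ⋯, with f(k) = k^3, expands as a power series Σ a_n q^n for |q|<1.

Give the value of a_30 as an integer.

a_30 = 31752

[q^30] f(1)=1,f(2)=8,f(3)=27,f(5)=125,f(6)=216,f(10)=1000,f(15)=3375,f(30)=27000 ⇒ 31752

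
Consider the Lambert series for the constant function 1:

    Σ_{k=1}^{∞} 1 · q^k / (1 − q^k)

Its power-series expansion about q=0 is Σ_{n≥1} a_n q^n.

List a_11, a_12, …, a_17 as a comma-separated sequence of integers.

2, 6, 2, 4, 4, 5, 2

q^11  k|11↦f(k): 11:1 1:1  a_11=2
[q^12] f(1)=1,f(2)=1,f(3)=1,f(4)=1,f(6)=1,f(12)=1 ⇒ 6
q^13  k|13↦f(k): 13:1 1:1  a_13=2
q^14  k|14↦f(k): 14:1 7:1 2:1 1:1  a_14=4
n=15: 15·1 5·3 3·5 1·15  f→[1+1+1+1]=4
d|16:{16,8,4,2,1}  Σf=1+1+1+1+1=5
d|17:{1,17}  Σf=1+1=2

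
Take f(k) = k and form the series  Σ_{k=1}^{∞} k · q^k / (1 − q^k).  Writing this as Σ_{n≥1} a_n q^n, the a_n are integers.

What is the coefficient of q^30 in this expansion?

a_30 = 72

n=30: 30·1 15·2 10·3 6·5 5·6 3·10 2·15 1·30  f→[30+15+10+6+5+3+2+1]=72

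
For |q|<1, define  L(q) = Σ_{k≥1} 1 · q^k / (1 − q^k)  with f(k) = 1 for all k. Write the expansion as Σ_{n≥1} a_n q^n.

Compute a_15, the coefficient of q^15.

q^15  k|15↦f(k): 15:1 5:1 3:1 1:1  a_15=4

a_15 = 4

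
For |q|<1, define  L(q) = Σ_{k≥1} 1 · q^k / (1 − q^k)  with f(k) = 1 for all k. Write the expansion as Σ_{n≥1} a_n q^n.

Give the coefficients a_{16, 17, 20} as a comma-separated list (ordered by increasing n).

5, 2, 6

[q^16] f(16)=1,f(8)=1,f(4)=1,f(2)=1,f(1)=1 ⇒ 5
n=17: 17·1 1·17  f→[1+1]=2
q^20  k|20↦f(k): 1:1 2:1 4:1 5:1 10:1 20:1  a_20=6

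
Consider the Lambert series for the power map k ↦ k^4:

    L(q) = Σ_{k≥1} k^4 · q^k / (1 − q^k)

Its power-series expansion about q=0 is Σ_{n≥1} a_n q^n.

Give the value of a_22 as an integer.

[q^22] f(22)=234256,f(11)=14641,f(2)=16,f(1)=1 ⇒ 248914

a_22 = 248914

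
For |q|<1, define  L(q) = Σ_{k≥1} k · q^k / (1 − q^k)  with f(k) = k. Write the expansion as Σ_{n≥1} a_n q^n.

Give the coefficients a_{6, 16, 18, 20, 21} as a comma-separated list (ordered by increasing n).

12, 31, 39, 42, 32

n=6: 6·1 3·2 2·3 1·6  f→[6+3+2+1]=12
n=16: 16·1 8·2 4·4 2·8 1·16  f→[16+8+4+2+1]=31
d|18:{18,9,6,3,2,1}  Σf=18+9+6+3+2+1=39
d|20:{20,10,5,4,2,1}  Σf=20+10+5+4+2+1=42
d|21:{21,7,3,1}  Σf=21+7+3+1=32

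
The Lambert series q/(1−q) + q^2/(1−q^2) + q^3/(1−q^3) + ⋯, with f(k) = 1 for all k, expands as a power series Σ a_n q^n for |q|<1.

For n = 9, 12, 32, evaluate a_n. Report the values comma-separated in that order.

3, 6, 6

n=9: 9·1 3·3 1·9  f→[1+1+1]=3
n=12: 1·12 2·6 3·4 4·3 6·2 12·1  f→[1+1+1+1+1+1]=6
[q^32] f(32)=1,f(16)=1,f(8)=1,f(4)=1,f(2)=1,f(1)=1 ⇒ 6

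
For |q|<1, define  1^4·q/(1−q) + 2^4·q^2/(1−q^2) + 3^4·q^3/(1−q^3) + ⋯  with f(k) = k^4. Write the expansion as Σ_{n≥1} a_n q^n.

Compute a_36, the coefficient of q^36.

q^36  k|36↦f(k): 36:1679616 18:104976 12:20736 9:6561 6:1296 4:256 3:81 2:16 1:1  a_36=1813539

a_36 = 1813539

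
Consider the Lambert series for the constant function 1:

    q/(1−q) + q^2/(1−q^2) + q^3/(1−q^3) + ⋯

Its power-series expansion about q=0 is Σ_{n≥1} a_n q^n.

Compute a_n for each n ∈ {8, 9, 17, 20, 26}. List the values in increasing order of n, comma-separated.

4, 3, 2, 6, 4

[q^8] f(1)=1,f(2)=1,f(4)=1,f(8)=1 ⇒ 4
n=9: 1·9 3·3 9·1  f→[1+1+1]=3
q^17  k|17↦f(k): 1:1 17:1  a_17=2
n=20: 20·1 10·2 5·4 4·5 2·10 1·20  f→[1+1+1+1+1+1]=6
n=26: 26·1 13·2 2·13 1·26  f→[1+1+1+1]=4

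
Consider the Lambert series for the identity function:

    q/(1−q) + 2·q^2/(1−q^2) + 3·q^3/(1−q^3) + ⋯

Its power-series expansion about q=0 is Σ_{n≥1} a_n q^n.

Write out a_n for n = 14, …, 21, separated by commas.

24, 24, 31, 18, 39, 20, 42, 32

n=14: 1·14 2·7 7·2 14·1  f→[1+2+7+14]=24
[q^15] f(15)=15,f(5)=5,f(3)=3,f(1)=1 ⇒ 24
d|16:{16,8,4,2,1}  Σf=16+8+4+2+1=31
n=17: 1·17 17·1  f→[1+17]=18
[q^18] f(18)=18,f(9)=9,f(6)=6,f(3)=3,f(2)=2,f(1)=1 ⇒ 39
[q^19] f(1)=1,f(19)=19 ⇒ 20
n=20: 1·20 2·10 4·5 5·4 10·2 20·1  f→[1+2+4+5+10+20]=42
d|21:{1,3,7,21}  Σf=1+3+7+21=32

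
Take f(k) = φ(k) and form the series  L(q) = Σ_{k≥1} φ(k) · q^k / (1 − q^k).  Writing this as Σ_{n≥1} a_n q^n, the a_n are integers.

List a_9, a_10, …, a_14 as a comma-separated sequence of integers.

[q^9] φ(9)=6,φ(3)=2,φ(1)=1 ⇒ 9
q^10  k|10↦φ(k): 10:4 5:4 2:1 1:1  a_10=10
q^11  k|11↦φ(k): 11:10 1:1  a_11=11
q^12  k|12↦φ(k): 1:1 2:1 3:2 4:2 6:2 12:4  a_12=12
n=13: 1·13 13·1  φ→[1+12]=13
n=14: 1·14 2·7 7·2 14·1  φ→[1+1+6+6]=14

9, 10, 11, 12, 13, 14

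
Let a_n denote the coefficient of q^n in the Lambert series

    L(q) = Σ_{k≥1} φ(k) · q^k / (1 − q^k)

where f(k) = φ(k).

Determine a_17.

d|17:{17,1}  Σφ=16+1=17

a_17 = 17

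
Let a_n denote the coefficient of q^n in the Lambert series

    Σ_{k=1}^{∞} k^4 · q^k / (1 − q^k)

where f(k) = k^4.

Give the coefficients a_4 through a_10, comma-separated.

[q^4] f(1)=1,f(2)=16,f(4)=256 ⇒ 273
q^5  k|5↦f(k): 5:625 1:1  a_5=626
d|6:{6,3,2,1}  Σf=1296+81+16+1=1394
d|7:{7,1}  Σf=2401+1=2402
q^8  k|8↦f(k): 8:4096 4:256 2:16 1:1  a_8=4369
[q^9] f(1)=1,f(3)=81,f(9)=6561 ⇒ 6643
d|10:{10,5,2,1}  Σf=10000+625+16+1=10642

273, 626, 1394, 2402, 4369, 6643, 10642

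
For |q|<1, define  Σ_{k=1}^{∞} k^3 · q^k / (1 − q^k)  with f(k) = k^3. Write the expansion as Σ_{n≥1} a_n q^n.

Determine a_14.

q^14  k|14↦f(k): 1:1 2:8 7:343 14:2744  a_14=3096

a_14 = 3096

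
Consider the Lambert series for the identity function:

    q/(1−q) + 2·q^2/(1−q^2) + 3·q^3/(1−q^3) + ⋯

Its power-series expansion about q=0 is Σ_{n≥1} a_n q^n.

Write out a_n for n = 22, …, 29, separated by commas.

36, 24, 60, 31, 42, 40, 56, 30

q^22  k|22↦f(k): 1:1 2:2 11:11 22:22  a_22=36
q^23  k|23↦f(k): 23:23 1:1  a_23=24
d|24:{24,12,8,6,4,3,2,1}  Σf=24+12+8+6+4+3+2+1=60
d|25:{25,5,1}  Σf=25+5+1=31
d|26:{1,2,13,26}  Σf=1+2+13+26=42
[q^27] f(27)=27,f(9)=9,f(3)=3,f(1)=1 ⇒ 40
[q^28] f(28)=28,f(14)=14,f(7)=7,f(4)=4,f(2)=2,f(1)=1 ⇒ 56
d|29:{1,29}  Σf=1+29=30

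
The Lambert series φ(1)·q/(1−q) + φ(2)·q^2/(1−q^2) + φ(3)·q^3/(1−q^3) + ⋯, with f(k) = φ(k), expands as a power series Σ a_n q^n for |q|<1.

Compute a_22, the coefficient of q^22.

d|22:{1,2,11,22}  Σφ=1+1+10+10=22

a_22 = 22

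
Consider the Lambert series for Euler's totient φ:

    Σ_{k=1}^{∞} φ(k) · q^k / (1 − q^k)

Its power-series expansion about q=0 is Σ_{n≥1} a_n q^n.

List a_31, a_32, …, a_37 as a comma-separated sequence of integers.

[q^31] φ(1)=1,φ(31)=30 ⇒ 31
n=32: 32·1 16·2 8·4 4·8 2·16 1·32  φ→[16+8+4+2+1+1]=32
d|33:{33,11,3,1}  Σφ=20+10+2+1=33
q^34  k|34↦φ(k): 34:16 17:16 2:1 1:1  a_34=34
n=35: 35·1 7·5 5·7 1·35  φ→[24+6+4+1]=35
d|36:{36,18,12,9,6,4,3,2,1}  Σφ=12+6+4+6+2+2+2+1+1=36
q^37  k|37↦φ(k): 37:36 1:1  a_37=37

31, 32, 33, 34, 35, 36, 37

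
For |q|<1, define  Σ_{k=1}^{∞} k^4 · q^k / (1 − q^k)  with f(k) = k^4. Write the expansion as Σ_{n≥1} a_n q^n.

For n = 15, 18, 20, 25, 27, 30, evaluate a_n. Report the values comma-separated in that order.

51332, 112931, 170898, 391251, 538084, 872644

q^15  k|15↦f(k): 1:1 3:81 5:625 15:50625  a_15=51332
n=18: 18·1 9·2 6·3 3·6 2·9 1·18  f→[104976+6561+1296+81+16+1]=112931
d|20:{20,10,5,4,2,1}  Σf=160000+10000+625+256+16+1=170898
n=25: 25·1 5·5 1·25  f→[390625+625+1]=391251
d|27:{1,3,9,27}  Σf=1+81+6561+531441=538084
[q^30] f(30)=810000,f(15)=50625,f(10)=10000,f(6)=1296,f(5)=625,f(3)=81,f(2)=16,f(1)=1 ⇒ 872644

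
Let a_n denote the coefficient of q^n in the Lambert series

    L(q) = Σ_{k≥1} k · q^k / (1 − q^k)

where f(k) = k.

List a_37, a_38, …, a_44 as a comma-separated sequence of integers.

38, 60, 56, 90, 42, 96, 44, 84

[q^37] f(1)=1,f(37)=37 ⇒ 38
d|38:{1,2,19,38}  Σf=1+2+19+38=60
[q^39] f(39)=39,f(13)=13,f(3)=3,f(1)=1 ⇒ 56
q^40  k|40↦f(k): 1:1 2:2 4:4 5:5 8:8 10:10 20:20 40:40  a_40=90
q^41  k|41↦f(k): 41:41 1:1  a_41=42
d|42:{1,2,3,6,7,14,21,42}  Σf=1+2+3+6+7+14+21+42=96
n=43: 1·43 43·1  f→[1+43]=44
d|44:{44,22,11,4,2,1}  Σf=44+22+11+4+2+1=84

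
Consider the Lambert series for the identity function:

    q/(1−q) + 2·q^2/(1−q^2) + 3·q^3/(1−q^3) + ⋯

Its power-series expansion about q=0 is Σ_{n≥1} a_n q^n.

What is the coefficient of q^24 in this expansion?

a_24 = 60

q^24  k|24↦f(k): 1:1 2:2 3:3 4:4 6:6 8:8 12:12 24:24  a_24=60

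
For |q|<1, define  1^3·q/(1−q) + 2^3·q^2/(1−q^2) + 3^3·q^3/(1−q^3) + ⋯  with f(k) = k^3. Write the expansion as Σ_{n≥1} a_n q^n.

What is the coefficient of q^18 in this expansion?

a_18 = 6813

q^18  k|18↦f(k): 18:5832 9:729 6:216 3:27 2:8 1:1  a_18=6813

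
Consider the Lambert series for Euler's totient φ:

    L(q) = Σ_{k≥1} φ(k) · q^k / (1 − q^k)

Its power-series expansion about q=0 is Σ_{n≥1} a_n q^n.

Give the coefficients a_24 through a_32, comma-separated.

q^24  k|24↦φ(k): 1:1 2:1 3:2 4:2 6:2 8:4 12:4 24:8  a_24=24
n=25: 25·1 5·5 1·25  φ→[20+4+1]=25
d|26:{1,2,13,26}  Σφ=1+1+12+12=26
[q^27] φ(27)=18,φ(9)=6,φ(3)=2,φ(1)=1 ⇒ 27
d|28:{1,2,4,7,14,28}  Σφ=1+1+2+6+6+12=28
[q^29] φ(1)=1,φ(29)=28 ⇒ 29
d|30:{30,15,10,6,5,3,2,1}  Σφ=8+8+4+2+4+2+1+1=30
q^31  k|31↦φ(k): 31:30 1:1  a_31=31
d|32:{1,2,4,8,16,32}  Σφ=1+1+2+4+8+16=32

24, 25, 26, 27, 28, 29, 30, 31, 32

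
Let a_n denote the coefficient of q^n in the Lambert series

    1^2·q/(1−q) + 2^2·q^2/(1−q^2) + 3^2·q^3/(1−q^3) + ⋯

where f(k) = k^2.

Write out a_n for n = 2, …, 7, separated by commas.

5, 10, 21, 26, 50, 50

d|2:{1,2}  Σf=1+4=5
[q^3] f(3)=9,f(1)=1 ⇒ 10
d|4:{1,2,4}  Σf=1+4+16=21
q^5  k|5↦f(k): 5:25 1:1  a_5=26
q^6  k|6↦f(k): 6:36 3:9 2:4 1:1  a_6=50
n=7: 7·1 1·7  f→[49+1]=50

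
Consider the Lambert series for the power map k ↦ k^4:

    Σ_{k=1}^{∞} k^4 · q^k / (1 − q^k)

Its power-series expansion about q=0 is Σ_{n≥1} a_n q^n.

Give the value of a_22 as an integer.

a_22 = 248914

q^22  k|22↦f(k): 1:1 2:16 11:14641 22:234256  a_22=248914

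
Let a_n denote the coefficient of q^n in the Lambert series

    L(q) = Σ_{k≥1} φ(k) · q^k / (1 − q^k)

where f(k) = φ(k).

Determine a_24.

[q^24] φ(24)=8,φ(12)=4,φ(8)=4,φ(6)=2,φ(4)=2,φ(3)=2,φ(2)=1,φ(1)=1 ⇒ 24

a_24 = 24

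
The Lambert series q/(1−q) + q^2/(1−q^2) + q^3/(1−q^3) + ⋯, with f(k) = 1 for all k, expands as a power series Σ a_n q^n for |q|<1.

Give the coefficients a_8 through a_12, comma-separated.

4, 3, 4, 2, 6

q^8  k|8↦f(k): 1:1 2:1 4:1 8:1  a_8=4
d|9:{9,3,1}  Σf=1+1+1=3
n=10: 1·10 2·5 5·2 10·1  f→[1+1+1+1]=4
n=11: 11·1 1·11  f→[1+1]=2
[q^12] f(1)=1,f(2)=1,f(3)=1,f(4)=1,f(6)=1,f(12)=1 ⇒ 6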